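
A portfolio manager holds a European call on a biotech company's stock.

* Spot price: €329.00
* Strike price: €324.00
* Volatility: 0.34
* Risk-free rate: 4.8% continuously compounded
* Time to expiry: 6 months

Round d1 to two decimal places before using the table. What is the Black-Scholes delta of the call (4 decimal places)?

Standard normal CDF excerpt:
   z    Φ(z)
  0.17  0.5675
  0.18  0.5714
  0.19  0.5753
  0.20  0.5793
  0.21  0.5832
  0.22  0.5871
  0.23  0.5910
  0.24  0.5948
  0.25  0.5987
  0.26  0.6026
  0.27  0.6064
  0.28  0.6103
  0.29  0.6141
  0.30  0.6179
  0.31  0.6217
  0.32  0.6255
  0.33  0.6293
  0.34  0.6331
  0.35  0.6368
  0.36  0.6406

0.6103

σ√T = 0.34 × 0.7071 = 0.2404
d₁ = [ln(329/324) + (0.048 + 0.34²/2)·0.5] / 0.2404 = [0.0153 + 0.0529] / 0.2404 = 0.2837 which rounds to 0.28
N(d₁) = N(0.28) = 0.6103
Δ_call = N(d₁) = 0.6103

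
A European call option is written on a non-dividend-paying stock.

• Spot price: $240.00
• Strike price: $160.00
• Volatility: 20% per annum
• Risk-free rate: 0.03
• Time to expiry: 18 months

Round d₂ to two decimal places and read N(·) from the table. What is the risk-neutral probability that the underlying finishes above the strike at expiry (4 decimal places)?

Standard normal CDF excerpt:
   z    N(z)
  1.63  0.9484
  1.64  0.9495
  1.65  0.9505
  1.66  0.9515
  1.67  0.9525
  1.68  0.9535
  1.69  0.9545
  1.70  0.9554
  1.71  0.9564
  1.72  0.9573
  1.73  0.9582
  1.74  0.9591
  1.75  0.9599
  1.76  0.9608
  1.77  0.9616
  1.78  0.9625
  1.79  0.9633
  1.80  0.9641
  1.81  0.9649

σ√T = 0.2·√1.5 = 0.2449
ln(S/K) + (r + σ²/2)T = ln(240/160) + (0.03 + 0.2²/2)·1.5 = 0.4055 + 0.0750 = 0.4805
d₁ = 0.4805 / 0.2449 = 1.9615 → 1.96
d₂ = d₁ − σ√T = 1.9615 − 0.2449 = 1.7165 → 1.72
Risk-neutral Pr[S_T > K] = N(d₂) = N(1.72) = 0.9573

0.9573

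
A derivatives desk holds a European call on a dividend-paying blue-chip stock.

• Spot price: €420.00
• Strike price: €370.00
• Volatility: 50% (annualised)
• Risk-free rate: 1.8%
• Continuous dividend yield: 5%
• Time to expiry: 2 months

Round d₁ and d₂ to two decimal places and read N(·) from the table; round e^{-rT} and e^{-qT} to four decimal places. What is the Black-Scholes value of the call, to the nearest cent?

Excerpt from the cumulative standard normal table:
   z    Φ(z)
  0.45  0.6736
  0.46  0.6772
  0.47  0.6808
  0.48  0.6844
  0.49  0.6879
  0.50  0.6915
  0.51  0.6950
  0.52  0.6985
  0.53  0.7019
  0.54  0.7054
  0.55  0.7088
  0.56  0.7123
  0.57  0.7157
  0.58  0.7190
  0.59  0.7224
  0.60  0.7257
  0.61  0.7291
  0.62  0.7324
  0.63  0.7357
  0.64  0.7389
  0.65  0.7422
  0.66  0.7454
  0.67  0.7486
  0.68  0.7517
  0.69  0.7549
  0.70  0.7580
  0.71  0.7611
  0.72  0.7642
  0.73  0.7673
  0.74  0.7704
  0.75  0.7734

T = 0.1667;  σ√T = 0.2041
ln(S/K) + (r − q + σ²/2)T = ln(420/370) + (0.018 − 0.05 + 0.5²/2)·0.1667 = 0.1268 + 0.0155 = 0.1423
d₁ = 0.1423 / 0.2041 = 0.6969 which rounds to 0.70
d₂ = d₁ − σ√T = 0.6969 − 0.2041 = 0.4928 which rounds to 0.49
e^(−qT) = e^(−0.05·0.1667) = 0.9917;  e^(−rT) = e^(−0.018·0.1667) = 0.9970
N(d₁) = N(0.70) = 0.7580;  N(d₂) = N(0.49) = 0.6879
C = 420·0.9917·0.7580 − 370·0.9970·0.6879 = 315.7176 − 253.7594 = 61.9582

€61.96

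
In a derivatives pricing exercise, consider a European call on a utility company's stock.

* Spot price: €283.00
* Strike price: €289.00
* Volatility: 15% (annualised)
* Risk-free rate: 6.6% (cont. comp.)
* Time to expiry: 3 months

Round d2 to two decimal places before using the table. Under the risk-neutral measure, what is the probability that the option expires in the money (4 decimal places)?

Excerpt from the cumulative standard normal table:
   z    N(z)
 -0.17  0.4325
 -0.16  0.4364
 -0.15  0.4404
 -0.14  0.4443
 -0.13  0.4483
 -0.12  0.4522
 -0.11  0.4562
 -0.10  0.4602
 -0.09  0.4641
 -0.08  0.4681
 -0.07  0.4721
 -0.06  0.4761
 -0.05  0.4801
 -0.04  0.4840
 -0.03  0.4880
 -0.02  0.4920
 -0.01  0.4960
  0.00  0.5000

σ√T = 0.15·√0.25 = 0.0750
d₁ = [ln(283/289) + (0.066 + ½·0.15²)·0.25] / (σ√T) = (-0.0210 + 0.0193) / 0.0750 = -0.0222 ≈ -0.02
d₂ = -0.0222 − 0.0750 = -0.0972 ≈ -0.10
Risk-neutral Pr[S_T > K] = N(d₂) = N(-0.10) = 0.4602

0.4602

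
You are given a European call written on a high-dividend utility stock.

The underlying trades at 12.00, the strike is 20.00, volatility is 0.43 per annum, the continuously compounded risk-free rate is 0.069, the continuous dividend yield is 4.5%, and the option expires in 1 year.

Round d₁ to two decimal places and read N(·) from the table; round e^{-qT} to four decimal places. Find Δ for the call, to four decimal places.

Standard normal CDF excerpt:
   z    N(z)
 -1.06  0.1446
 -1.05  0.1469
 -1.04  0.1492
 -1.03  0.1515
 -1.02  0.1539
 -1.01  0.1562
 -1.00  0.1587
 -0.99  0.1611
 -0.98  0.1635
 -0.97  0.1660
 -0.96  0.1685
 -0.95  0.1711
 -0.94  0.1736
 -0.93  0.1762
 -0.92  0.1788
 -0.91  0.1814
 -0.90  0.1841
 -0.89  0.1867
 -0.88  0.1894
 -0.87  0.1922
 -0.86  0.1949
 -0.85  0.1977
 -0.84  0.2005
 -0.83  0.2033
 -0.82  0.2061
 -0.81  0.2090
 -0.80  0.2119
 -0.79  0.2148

σ√T = 0.43 × 1.0000 = 0.4300
d₁ = [ln(12/20) + (0.069 − 0.045 + ½·0.43²)·1] / (σ√T) = (-0.5108 + 0.1164) / 0.4300 = -0.9172 ⇒ -0.92
N(d₁) = N(-0.92) = 0.1788
Δ_call = exp(−qT)·N(d₁) = 0.9560·0.1788 = 0.1709

0.1709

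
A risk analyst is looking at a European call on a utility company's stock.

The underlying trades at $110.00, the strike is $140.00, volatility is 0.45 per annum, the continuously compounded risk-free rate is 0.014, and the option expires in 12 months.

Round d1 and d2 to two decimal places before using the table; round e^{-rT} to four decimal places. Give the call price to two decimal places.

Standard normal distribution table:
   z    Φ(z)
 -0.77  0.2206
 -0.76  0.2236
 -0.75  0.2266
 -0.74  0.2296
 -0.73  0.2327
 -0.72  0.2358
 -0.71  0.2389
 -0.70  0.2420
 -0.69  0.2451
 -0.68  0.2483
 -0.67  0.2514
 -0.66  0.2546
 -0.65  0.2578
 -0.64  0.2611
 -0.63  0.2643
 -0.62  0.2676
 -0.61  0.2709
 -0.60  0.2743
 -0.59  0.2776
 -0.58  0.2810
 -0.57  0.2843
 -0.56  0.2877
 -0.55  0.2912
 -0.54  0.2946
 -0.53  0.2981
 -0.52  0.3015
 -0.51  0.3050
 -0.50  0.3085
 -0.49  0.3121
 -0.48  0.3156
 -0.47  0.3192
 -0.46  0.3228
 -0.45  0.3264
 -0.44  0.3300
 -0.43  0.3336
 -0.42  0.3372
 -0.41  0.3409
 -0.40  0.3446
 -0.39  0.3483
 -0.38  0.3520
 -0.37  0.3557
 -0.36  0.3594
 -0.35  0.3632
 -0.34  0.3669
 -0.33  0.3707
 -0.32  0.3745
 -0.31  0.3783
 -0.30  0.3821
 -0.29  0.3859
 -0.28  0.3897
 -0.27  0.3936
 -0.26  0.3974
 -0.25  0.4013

σ√T = 0.45 × 1.0000 = 0.4500
d₁ = [ln(110/140) + (0.014 + ½·0.45²)·1] / (σ√T) = (-0.2412 + 0.1153) / 0.4500 = -0.2798 ⇒ -0.28
d₂ = -0.2798 − 0.4500 = -0.7298 ⇒ -0.73
exp(−rT) = exp(−0.014·1) = 0.9861
C = 110·N(-0.28) − 140·0.9861·N(-0.73) = 110·0.3897 − 140·0.9861·0.2327 = 42.8670 − 32.1252 = 10.7418

$10.74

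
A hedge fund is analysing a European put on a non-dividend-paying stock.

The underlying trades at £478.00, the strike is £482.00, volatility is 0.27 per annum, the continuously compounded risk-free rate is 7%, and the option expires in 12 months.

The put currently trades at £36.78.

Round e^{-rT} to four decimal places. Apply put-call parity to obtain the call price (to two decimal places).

£65.36

e^(−rT) = e^(−0.07·1) = 0.9324
Put-call parity: C − P = S − K·e^(−rT) = 478 − 482·0.9324 = 478 − 449.4168 = 28.5832
C = P + (C − P) = 36.78 + (28.5832) = 65.3632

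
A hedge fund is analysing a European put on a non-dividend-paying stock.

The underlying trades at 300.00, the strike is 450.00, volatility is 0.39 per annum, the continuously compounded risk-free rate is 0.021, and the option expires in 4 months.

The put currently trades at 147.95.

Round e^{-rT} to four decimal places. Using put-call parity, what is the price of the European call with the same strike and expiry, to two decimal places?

1.10

exp(−rT) = exp(−0.021·0.3333) = 0.9930
Put-call parity: C − P = S − K·e^(−rT) = 300 − 450·0.9930 = 300 − 446.8500 = -146.8500
C = P + (C − P) = 147.95 + (-146.8500) = 1.1000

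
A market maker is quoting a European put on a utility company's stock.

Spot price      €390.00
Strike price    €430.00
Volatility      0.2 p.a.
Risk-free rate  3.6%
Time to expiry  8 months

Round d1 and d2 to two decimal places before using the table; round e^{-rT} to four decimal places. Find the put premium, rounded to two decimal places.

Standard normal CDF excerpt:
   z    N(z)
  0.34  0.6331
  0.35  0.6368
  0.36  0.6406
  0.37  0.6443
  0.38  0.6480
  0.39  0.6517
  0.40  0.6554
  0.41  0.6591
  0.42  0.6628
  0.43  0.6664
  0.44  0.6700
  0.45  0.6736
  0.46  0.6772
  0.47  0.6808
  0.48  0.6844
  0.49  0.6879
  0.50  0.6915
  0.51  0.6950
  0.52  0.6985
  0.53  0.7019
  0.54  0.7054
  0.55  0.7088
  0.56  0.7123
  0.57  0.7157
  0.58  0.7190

€43.39

σ√T = 0.2 × 0.8165 = 0.1633
d₁ = [ln(390/430) + (0.036 + 0.2²/2)·0.6667] / 0.1633 = [-0.0976 + 0.0373] / 0.1633 = -0.3693 → -0.37
d₂ = d₁ − σ√T = -0.3693 − 0.1633 = -0.5326 → -0.53
e^(−rT) = e^(−0.036·0.6667) = 0.9763
N(−d₂) = N(0.53) = 0.7019;  N(−d₁) = N(0.37) = 0.6443
P = 430·0.9763·0.7019 − 390·0.6443 = 294.6639 − 251.2770 = 43.3869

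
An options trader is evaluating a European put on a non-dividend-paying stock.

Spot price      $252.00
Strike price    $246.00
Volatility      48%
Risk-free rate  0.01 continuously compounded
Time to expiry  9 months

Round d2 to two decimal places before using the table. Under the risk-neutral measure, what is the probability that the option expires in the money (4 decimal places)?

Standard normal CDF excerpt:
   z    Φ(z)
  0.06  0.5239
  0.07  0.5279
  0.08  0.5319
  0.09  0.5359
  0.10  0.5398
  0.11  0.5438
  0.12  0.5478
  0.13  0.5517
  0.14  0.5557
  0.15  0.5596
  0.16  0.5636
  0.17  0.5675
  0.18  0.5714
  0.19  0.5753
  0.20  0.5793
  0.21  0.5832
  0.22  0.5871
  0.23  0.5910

T = 0.75;  σ√T = 0.4157
d₁ = [ln(252/246) + (0.01 + ½·0.48²)·0.75] / (σ√T) = (0.0241 + 0.0939) / 0.4157 = 0.2839 which rounds to 0.28
d₂ = 0.2839 − 0.4157 = -0.1318 which rounds to -0.13
Risk-neutral Pr[S_T < K] = N(−d₂) = N(0.13) = 0.5517

0.5517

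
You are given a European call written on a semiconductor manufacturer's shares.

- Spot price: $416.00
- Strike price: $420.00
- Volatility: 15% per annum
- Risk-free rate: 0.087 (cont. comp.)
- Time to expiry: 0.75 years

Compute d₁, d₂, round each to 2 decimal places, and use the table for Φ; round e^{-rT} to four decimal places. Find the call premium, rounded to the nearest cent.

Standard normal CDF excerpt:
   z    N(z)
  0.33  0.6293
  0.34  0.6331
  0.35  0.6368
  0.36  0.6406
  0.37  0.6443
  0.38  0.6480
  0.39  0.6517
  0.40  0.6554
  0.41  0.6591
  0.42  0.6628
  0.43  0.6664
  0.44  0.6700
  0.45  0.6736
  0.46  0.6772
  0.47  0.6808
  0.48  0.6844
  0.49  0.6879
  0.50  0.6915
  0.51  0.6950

σ√T = 0.15 × 0.8660 = 0.1299
d₁ = [ln(416/420) + (0.087 + 0.15²/2)·0.75] / 0.1299 = [-0.0096 + 0.0737] / 0.1299 = 0.4936 → 0.49
d₂ = d₁ − σ√T = 0.4936 − 0.1299 = 0.3637 → 0.36
exp(−rT) = exp(−0.087·0.75) = 0.9368
N(d₁) = N(0.49) = 0.6879;  N(d₂) = N(0.36) = 0.6406
C = 416·0.6879 − 420·0.9368·0.6406 = 286.1664 − 252.0479 = 34.1185

$34.12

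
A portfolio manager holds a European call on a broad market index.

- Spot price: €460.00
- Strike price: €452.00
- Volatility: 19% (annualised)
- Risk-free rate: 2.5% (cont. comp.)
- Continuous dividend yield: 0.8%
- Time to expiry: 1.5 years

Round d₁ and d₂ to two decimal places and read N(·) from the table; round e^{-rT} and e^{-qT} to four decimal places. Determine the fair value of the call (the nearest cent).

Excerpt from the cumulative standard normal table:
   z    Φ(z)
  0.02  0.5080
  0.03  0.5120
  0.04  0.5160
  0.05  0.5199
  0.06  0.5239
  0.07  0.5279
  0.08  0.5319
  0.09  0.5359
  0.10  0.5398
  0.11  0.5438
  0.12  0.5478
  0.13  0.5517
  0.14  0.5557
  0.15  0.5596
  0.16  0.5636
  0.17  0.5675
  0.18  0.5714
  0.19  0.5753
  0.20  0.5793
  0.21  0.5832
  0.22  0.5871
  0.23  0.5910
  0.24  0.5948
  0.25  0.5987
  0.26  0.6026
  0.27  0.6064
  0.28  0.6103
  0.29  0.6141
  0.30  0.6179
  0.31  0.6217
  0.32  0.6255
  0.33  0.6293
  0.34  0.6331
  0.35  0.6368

T = 1.5;  σ√T = 0.2327
d₁ = [ln(460/452) + (0.025 − 0.008 + 0.19²/2)·1.5] / 0.2327 = [0.0175 + 0.0526] / 0.2327 = 0.3013 ≈ 0.30
d₂ = d₁ − σ√T = 0.3013 − 0.2327 = 0.0686 ≈ 0.07
exp(−qT) = exp(−0.008·1.5) = 0.9881;  exp(−rT) = exp(−0.025·1.5) = 0.9632
N(d₁) = N(0.30) = 0.6179;  N(d₂) = N(0.07) = 0.5279
C = 460·0.9881·0.6179 − 452·0.9632·0.5279 = 280.8516 − 229.8299 = 51.0217

€51.02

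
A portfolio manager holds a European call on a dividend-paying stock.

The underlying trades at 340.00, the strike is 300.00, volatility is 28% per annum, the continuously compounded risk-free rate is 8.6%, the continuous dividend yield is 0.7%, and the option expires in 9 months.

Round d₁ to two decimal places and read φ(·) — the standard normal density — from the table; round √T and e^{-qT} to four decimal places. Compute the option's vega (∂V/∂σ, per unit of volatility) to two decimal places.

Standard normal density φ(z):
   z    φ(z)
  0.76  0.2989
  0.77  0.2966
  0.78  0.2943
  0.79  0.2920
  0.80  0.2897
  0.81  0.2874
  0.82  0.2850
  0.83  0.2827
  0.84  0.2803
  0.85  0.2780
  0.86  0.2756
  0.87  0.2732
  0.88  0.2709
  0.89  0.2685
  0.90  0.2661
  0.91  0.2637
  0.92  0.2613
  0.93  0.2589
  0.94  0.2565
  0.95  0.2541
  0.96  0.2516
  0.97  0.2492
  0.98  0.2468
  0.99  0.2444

79.35

σ√T = 0.28·√0.75 = 0.2425
d₁ = [ln(340/300) + (0.086 − 0.007 + 0.28²/2)·0.75] / 0.2425 = [0.1252 + 0.0887] / 0.2425 = 0.8818 ≈ 0.88
√T = √0.75 = 0.8660
φ(d₁) = φ(0.88) = 0.2709
exp(−qT) = exp(−0.007·0.75) = 0.9948
vega = S·exp(−qT)·φ(d₁)·√T = 340·0.9948·0.2709·0.8660 = 79.3490
(The put has the same vega.)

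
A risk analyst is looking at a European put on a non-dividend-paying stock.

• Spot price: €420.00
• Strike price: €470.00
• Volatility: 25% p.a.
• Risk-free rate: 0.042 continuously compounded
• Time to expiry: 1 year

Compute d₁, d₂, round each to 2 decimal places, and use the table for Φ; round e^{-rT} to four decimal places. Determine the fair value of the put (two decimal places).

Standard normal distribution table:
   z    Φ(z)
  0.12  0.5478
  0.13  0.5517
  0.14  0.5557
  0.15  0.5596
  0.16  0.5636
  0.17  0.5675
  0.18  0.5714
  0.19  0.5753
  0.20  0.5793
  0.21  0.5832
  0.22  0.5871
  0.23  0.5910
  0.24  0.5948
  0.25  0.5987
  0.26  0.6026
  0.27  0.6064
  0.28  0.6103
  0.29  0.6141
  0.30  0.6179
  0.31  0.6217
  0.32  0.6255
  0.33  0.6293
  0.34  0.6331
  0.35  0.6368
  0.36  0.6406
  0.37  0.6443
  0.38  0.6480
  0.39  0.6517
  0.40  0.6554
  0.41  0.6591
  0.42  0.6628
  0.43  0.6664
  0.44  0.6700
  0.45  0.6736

€60.33

σ√T = 0.25·√1 = 0.2500
d₁ = [ln(420/470) + (0.042 + ½·0.25²)·1] / (σ√T) = (-0.1125 + 0.0733) / 0.2500 = -0.1569 → -0.16
d₂ = -0.1569 − 0.2500 = -0.4069 → -0.41
e^(−rT) = e^(−0.042·1) = 0.9589
N(−d₂) = N(0.41) = 0.6591;  N(−d₁) = N(0.16) = 0.5636
P = 470·0.9589·0.6591 − 420·0.5636 = 297.0452 − 236.7120 = 60.3332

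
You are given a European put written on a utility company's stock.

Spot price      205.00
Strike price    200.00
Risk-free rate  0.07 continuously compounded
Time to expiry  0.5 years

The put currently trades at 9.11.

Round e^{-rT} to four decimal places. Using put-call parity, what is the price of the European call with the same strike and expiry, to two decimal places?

e^(−rT) = e^(−0.07·0.5) = 0.9656
Put-call parity: C − P = S − K·e^(−rT) = 205 − 200·0.9656 = 205 − 193.1200 = 11.8800
C = P + (C − P) = 9.11 + (11.8800) = 20.9900

20.99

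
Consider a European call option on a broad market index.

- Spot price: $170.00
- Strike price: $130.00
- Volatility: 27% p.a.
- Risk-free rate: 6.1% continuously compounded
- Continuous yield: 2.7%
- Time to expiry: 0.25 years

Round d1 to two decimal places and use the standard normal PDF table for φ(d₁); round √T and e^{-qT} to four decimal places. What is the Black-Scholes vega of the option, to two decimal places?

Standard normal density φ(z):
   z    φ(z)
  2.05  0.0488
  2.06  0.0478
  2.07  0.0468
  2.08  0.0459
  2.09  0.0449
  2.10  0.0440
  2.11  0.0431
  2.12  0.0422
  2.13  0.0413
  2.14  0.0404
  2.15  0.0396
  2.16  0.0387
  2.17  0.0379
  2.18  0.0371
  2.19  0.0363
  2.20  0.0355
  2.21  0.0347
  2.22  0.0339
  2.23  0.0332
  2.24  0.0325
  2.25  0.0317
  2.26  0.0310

T = 0.25;  σ√T = 0.1350
d₁ = [ln(170/130) + (0.061 − 0.027 + ½·0.27²)·0.25] / (σ√T) = (0.2683 + 0.0176) / 0.1350 = 2.1176 → 2.12
√T = √0.25 = 0.5000
φ(d₁) = φ(2.12) = 0.0422
e^(−qT) = e^(−0.027·0.25) = 0.9933
vega = S·e^(−qT)·φ(d₁)·√T = 170·0.9933·0.0422·0.5000 = 3.5630
(Vega is the same for a European call and put with the same parameters.)

3.56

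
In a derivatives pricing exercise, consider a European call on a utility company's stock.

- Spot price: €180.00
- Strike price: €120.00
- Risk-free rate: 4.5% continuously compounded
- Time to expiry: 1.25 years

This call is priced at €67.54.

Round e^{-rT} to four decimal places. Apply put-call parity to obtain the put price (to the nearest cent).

exp(−rT) = exp(−0.045·1.25) = 0.9453
Put-call parity: C − P = S − K·e^(−rT) = 180 − 120·0.9453 = 180 − 113.4360 = 66.5640
P = C − (C − P) = 67.54 − (66.5640) = 0.9760

€0.98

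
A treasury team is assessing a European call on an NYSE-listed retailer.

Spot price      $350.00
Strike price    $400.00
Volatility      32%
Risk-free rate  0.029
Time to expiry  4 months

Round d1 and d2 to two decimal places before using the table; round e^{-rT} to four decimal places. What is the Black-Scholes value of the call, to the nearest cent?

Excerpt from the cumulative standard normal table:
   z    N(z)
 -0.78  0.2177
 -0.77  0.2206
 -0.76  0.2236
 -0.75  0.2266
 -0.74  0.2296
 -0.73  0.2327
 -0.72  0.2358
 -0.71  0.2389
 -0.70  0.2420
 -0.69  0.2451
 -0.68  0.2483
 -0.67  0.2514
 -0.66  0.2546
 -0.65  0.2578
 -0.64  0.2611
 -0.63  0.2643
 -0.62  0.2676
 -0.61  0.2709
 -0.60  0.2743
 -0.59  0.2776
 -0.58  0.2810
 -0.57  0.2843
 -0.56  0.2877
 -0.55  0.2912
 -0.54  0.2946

σ√T = 0.32 × 0.5774 = 0.1848
ln(S/K) + (r + σ²/2)T = ln(350/400) + (0.029 + 0.32²/2)·0.3333 = -0.1335 + 0.0267 = -0.1068
d₁ = -0.1068 / 0.1848 = -0.5781 which rounds to -0.58
d₂ = d₁ − σ√T = -0.5781 − 0.1848 = -0.7628 which rounds to -0.76
e^(−rT) = e^(−0.029·0.3333) = 0.9904
C = 350·N(-0.58) − 400·0.9904·N(-0.76) = 350·0.2810 − 400·0.9904·0.2236 = 98.3500 − 88.5814 = 9.7686

$9.77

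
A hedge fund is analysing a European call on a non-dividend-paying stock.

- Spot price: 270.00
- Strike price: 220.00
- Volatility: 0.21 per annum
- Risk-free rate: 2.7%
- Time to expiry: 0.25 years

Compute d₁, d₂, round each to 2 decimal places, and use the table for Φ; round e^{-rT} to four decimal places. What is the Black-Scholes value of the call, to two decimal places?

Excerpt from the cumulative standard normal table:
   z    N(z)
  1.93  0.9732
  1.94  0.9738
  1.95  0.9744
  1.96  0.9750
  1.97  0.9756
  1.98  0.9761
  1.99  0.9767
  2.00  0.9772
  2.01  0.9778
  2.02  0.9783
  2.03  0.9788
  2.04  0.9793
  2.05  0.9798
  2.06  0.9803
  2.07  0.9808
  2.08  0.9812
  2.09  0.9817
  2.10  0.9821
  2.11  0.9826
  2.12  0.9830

51.75

σ√T = 0.21·√0.25 = 0.1050
ln(S/K) + (r + σ²/2)T = ln(270/220) + (0.027 + 0.21²/2)·0.25 = 0.2048 + 0.0123 = 0.2171
d₁ = 0.2171 / 0.1050 = 2.0672 → 2.07
d₂ = d₁ − σ√T = 2.0672 − 0.1050 = 1.9622 → 1.96
e^(−rT) = e^(−0.027·0.25) = 0.9933
C = 270·N(2.07) − 220·0.9933·N(1.96) = 270·0.9808 − 220·0.9933·0.9750 = 264.8160 − 213.0628 = 51.7532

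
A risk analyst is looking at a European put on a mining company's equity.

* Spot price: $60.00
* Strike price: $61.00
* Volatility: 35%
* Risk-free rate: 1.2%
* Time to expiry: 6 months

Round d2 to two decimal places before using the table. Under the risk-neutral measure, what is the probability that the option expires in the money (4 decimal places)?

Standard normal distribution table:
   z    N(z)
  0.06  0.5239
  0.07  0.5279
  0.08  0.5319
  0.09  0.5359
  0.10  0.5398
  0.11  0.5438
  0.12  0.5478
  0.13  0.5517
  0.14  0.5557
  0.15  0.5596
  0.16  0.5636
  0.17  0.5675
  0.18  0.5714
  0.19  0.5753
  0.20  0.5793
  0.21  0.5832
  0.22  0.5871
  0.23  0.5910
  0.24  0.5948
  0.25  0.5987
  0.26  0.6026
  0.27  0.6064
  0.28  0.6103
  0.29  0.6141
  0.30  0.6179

0.5675

σ√T = 0.35·√0.5 = 0.2475
d₁ = [ln(60/61) + (0.012 + ½·0.35²)·0.5] / (σ√T) = (-0.0165 + 0.0366) / 0.2475 = 0.0812 which rounds to 0.08
d₂ = 0.0812 − 0.2475 = -0.1663 which rounds to -0.17
Pr(exercise) under Q = N(−d₂) = N(0.17) = 0.5675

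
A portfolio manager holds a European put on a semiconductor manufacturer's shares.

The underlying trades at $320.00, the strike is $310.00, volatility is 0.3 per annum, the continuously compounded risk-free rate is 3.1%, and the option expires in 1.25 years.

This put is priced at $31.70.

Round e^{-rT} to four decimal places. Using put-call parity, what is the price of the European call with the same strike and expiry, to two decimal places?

$53.48

exp(−rT) = exp(−0.031·1.25) = 0.9620
Put-call parity: C − P = S − K·e^(−rT) = 320 − 310·0.9620 = 320 − 298.2200 = 21.7800
C = P + (C − P) = 31.70 + (21.7800) = 53.4800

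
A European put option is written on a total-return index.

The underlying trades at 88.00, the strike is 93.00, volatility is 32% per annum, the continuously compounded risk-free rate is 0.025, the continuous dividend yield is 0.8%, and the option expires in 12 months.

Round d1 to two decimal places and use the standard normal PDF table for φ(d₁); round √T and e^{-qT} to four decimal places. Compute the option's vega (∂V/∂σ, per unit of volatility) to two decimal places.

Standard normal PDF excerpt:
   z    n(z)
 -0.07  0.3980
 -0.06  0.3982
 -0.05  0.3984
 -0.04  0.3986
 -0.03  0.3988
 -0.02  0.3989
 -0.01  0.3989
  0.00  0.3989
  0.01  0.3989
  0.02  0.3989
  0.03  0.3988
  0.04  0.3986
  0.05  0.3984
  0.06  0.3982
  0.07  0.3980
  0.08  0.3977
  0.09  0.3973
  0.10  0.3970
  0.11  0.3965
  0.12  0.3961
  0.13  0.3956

σ√T = 0.32·√1 = 0.3200
ln(S/K) + (r − q + σ²/2)T = ln(88/93) + (0.025 − 0.008 + 0.32²/2)·1 = -0.0553 + 0.0682 = 0.0129
d₁ = 0.0129 / 0.3200 = 0.0404 → 0.04
√T = √1 = 1.0000
φ(d₁) = φ(0.04) = 0.3986
exp(−qT) = exp(−0.008·1) = 0.9920
vega = S·exp(−qT)·φ(d₁)·√T = 88·0.9920·0.3986·1.0000 = 34.7962

34.80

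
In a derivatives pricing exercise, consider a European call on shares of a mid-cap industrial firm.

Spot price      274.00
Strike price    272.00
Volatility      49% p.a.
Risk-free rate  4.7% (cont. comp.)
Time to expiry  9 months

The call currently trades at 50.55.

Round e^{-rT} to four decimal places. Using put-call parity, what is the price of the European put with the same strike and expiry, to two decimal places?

exp(−rT) = exp(−0.047·0.75) = 0.9654
Put-call parity: C − P = S − K·e^(−rT) = 274 − 272·0.9654 = 274 − 262.5888 = 11.4112
P = C − (C − P) = 50.55 − (11.4112) = 39.1388

39.14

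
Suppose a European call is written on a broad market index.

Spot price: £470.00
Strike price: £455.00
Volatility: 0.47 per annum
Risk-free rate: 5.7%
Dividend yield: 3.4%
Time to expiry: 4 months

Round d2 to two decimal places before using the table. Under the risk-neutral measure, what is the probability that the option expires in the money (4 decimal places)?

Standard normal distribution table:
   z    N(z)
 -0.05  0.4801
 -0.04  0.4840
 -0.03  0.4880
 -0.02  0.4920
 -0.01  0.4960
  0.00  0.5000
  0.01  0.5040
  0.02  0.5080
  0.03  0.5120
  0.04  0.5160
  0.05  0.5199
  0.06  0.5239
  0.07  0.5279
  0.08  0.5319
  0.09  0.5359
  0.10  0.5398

σ√T = 0.47·√0.3333 = 0.2714
ln(S/K) + (r − q + σ²/2)T = ln(470/455) + (0.057 − 0.034 + 0.47²/2)·0.3333 = 0.0324 + 0.0445 = 0.0769
d₁ = 0.0769 / 0.2714 = 0.2835 ⇒ 0.28
d₂ = d₁ − σ√T = 0.2835 − 0.2714 = 0.0121 ⇒ 0.01
Risk-neutral Pr[S_T > K] = N(d₂) = N(0.01) = 0.5040

0.5040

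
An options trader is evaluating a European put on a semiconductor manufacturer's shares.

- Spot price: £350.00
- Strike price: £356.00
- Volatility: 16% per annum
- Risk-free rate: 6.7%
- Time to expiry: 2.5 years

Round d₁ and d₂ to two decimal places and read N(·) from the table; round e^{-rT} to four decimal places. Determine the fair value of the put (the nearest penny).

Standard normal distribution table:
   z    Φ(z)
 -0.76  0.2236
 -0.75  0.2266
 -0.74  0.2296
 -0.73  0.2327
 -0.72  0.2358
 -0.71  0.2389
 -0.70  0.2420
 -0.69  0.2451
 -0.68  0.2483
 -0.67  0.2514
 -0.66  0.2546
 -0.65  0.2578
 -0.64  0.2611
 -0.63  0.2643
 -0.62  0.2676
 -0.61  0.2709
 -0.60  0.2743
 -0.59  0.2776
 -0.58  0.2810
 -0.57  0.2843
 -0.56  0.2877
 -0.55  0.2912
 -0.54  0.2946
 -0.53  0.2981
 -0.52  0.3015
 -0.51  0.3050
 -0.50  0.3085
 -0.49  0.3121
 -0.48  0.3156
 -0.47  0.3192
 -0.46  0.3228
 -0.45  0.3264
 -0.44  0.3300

σ√T = 0.16·√2.5 = 0.2530
d₁ = [ln(350/356) + (0.067 + 0.16²/2)·2.5] / 0.2530 = [-0.0170 + 0.1995] / 0.2530 = 0.7214 which rounds to 0.72
d₂ = d₁ − σ√T = 0.7214 − 0.2530 = 0.4684 which rounds to 0.47
e^(−rT) = e^(−0.067·2.5) = 0.8458
N(−d₂) = N(-0.47) = 0.3192;  N(−d₁) = N(-0.72) = 0.2358
P = 356·0.8458·0.3192 − 350·0.2358 = 96.1127 − 82.5300 = 13.5827

£13.58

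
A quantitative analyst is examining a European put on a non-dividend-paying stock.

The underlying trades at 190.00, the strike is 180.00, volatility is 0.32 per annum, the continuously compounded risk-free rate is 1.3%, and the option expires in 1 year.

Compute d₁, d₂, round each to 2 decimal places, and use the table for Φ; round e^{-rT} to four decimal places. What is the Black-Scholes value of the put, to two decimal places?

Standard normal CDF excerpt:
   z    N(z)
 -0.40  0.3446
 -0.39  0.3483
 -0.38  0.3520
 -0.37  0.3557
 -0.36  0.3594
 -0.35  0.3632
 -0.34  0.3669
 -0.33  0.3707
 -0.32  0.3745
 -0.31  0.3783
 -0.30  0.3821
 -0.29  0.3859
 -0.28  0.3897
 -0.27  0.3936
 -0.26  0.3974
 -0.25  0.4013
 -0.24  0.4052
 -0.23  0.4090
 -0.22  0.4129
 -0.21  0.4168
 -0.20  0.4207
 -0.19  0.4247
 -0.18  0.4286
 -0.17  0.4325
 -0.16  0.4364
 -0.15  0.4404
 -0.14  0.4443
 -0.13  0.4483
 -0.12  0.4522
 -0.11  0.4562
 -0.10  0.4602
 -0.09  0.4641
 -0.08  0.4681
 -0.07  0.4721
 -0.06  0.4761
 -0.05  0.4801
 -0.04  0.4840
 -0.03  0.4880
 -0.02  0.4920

17.72

T = 1;  σ√T = 0.3200
d₁ = [ln(190/180) + (0.013 + 0.32²/2)·1] / 0.3200 = [0.0541 + 0.0642] / 0.3200 = 0.3696 → 0.37
d₂ = d₁ − σ√T = 0.3696 − 0.3200 = 0.0496 → 0.05
exp(−rT) = exp(−0.013·1) = 0.9871
N(−d₂) = N(-0.05) = 0.4801;  N(−d₁) = N(-0.37) = 0.3557
P = 180·0.9871·0.4801 − 190·0.3557 = 85.3032 − 67.5830 = 17.7202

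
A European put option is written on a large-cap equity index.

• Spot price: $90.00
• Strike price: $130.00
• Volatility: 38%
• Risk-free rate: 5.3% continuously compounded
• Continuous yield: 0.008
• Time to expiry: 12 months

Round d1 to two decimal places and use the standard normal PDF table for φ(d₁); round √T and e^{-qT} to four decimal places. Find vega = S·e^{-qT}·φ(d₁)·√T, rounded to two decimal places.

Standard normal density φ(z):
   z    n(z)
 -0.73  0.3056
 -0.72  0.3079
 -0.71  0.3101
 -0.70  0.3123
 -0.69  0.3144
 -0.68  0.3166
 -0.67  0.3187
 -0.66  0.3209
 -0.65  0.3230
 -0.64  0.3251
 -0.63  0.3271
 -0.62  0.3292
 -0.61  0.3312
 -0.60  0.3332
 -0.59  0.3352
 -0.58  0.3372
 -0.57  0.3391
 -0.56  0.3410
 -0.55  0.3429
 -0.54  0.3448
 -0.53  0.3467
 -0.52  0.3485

σ√T = 0.38 × 1.0000 = 0.3800
d₁ = [ln(90/130) + (0.053 − 0.008 + 0.38²/2)·1] / 0.3800 = [-0.3677 + 0.1172] / 0.3800 = -0.6593 → -0.66
√T = √1 = 1.0000
φ(d₁) = φ(-0.66) = 0.3209
exp(−qT) = exp(−0.008·1) = 0.9920
vega = S·exp(−qT)·φ(d₁)·√T = 90·0.9920·0.3209·1.0000 = 28.6500

28.65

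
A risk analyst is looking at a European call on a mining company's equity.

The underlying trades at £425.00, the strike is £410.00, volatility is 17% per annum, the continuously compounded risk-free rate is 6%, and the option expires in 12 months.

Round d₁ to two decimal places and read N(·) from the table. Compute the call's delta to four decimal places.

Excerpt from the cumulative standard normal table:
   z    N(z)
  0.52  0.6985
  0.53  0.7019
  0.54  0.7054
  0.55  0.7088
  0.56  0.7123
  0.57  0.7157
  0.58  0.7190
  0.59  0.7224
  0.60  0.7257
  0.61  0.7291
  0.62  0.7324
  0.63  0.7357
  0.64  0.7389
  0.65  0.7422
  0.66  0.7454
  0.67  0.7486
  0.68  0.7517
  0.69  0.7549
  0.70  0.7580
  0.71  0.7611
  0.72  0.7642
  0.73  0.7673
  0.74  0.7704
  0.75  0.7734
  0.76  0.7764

σ√T = 0.17 × 1.0000 = 0.1700
ln(S/K) + (r + σ²/2)T = ln(425/410) + (0.06 + 0.17²/2)·1 = 0.0359 + 0.0745 = 0.1104
d₁ = 0.1104 / 0.1700 = 0.6493 ⇒ 0.65
N(d₁) = N(0.65) = 0.7422
Δ_call = N(d₁) = 0.7422

0.7422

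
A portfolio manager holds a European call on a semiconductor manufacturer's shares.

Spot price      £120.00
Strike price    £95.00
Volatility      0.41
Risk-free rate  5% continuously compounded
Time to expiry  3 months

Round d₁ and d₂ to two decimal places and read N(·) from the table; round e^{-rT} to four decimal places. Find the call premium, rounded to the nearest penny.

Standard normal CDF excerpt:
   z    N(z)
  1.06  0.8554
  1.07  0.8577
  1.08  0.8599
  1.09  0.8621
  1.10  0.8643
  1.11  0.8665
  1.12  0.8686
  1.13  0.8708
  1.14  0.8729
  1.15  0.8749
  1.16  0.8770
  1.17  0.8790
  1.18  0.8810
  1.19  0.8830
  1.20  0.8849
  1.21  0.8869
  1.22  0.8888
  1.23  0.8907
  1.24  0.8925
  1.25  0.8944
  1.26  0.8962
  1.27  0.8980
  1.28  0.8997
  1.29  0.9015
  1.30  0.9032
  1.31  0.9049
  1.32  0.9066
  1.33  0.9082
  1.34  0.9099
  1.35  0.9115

σ√T = 0.41 × 0.5000 = 0.2050
d₁ = [ln(120/95) + (0.05 + ½·0.41²)·0.25] / (σ√T) = (0.2336 + 0.0335) / 0.2050 = 1.3031 ⇒ 1.30
d₂ = 1.3031 − 0.2050 = 1.0981 ⇒ 1.10
e^(−rT) = e^(−0.05·0.25) = 0.9876
N(d₁) = N(1.30) = 0.9032;  N(d₂) = N(1.10) = 0.8643
C = 120·0.9032 − 95·0.9876·0.8643 = 108.3840 − 81.0904 = 27.2936

£27.29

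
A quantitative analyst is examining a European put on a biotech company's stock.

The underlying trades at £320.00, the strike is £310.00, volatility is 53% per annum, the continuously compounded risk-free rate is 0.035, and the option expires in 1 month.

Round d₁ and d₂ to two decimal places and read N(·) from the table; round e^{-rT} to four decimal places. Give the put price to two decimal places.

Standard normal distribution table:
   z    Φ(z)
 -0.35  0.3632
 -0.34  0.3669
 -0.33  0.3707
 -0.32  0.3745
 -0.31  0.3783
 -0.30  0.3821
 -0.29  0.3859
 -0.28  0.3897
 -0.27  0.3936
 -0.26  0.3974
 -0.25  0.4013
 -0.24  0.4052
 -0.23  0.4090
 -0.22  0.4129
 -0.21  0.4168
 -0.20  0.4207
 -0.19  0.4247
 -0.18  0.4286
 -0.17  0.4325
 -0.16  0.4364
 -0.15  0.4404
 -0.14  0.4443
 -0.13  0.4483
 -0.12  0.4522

£13.86

σ√T = 0.53·√0.08333 = 0.1530
d₁ = [ln(320/310) + (0.035 + 0.53²/2)·0.08333] / 0.1530 = [0.0317 + 0.0146] / 0.1530 = 0.3031 ≈ 0.30
d₂ = d₁ − σ√T = 0.3031 − 0.1530 = 0.1501 ≈ 0.15
exp(−rT) = exp(−0.035·0.08333) = 0.9971
N(−d₂) = N(-0.15) = 0.4404;  N(−d₁) = N(-0.30) = 0.3821
P = 310·0.9971·0.4404 − 320·0.3821 = 136.1281 − 122.2720 = 13.8561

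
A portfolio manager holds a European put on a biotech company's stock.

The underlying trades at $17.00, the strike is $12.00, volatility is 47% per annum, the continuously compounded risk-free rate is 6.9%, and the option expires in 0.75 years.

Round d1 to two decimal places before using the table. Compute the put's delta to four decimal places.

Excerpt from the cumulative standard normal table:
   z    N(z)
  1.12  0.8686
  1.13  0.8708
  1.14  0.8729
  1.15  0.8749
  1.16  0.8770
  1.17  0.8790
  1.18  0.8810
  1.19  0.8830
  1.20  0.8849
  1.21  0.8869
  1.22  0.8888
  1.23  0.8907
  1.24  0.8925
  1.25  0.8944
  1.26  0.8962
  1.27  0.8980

σ√T = 0.47 × 0.8660 = 0.4070
ln(S/K) + (r + σ²/2)T = ln(17/12) + (0.069 + 0.47²/2)·0.75 = 0.3483 + 0.1346 = 0.4829
d₁ = 0.4829 / 0.4070 = 1.1864 ≈ 1.19
N(d₁) = N(1.19) = 0.8830
Δ_put = N(d₁) − 1 = 0.8830 − 1 = -0.1170

-0.1170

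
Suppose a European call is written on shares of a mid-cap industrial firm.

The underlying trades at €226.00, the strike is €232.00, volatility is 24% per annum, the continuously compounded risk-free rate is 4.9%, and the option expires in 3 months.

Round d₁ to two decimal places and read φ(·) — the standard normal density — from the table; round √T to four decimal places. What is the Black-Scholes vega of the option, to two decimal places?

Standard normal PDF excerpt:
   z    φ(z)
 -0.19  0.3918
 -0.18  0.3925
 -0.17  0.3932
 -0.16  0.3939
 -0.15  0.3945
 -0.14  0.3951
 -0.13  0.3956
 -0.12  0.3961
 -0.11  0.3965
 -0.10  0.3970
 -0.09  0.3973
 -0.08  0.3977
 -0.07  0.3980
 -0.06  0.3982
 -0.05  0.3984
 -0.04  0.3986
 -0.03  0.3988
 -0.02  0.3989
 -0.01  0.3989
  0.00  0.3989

45.00

σ√T = 0.24 × 0.5000 = 0.1200
d₁ = [ln(226/232) + (0.049 + 0.24²/2)·0.25] / 0.1200 = [-0.0262 + 0.0195] / 0.1200 = -0.0563 ≈ -0.06
√T = √0.25 = 0.5000
φ(d₁) = φ(-0.06) = 0.3982
vega = S·φ(d₁)·√T = 226·0.3982·0.5000 = 44.9966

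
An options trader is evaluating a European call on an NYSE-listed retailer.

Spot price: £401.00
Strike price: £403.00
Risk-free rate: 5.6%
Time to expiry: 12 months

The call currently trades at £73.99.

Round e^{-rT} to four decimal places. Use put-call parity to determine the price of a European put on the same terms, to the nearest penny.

e^(−rT) = e^(−0.056·1) = 0.9455
Put-call parity: C − P = S − K·e^(−rT) = 401 − 403·0.9455 = 401 − 381.0365 = 19.9635
P = C − (C − P) = 73.99 − (19.9635) = 54.0265

£54.03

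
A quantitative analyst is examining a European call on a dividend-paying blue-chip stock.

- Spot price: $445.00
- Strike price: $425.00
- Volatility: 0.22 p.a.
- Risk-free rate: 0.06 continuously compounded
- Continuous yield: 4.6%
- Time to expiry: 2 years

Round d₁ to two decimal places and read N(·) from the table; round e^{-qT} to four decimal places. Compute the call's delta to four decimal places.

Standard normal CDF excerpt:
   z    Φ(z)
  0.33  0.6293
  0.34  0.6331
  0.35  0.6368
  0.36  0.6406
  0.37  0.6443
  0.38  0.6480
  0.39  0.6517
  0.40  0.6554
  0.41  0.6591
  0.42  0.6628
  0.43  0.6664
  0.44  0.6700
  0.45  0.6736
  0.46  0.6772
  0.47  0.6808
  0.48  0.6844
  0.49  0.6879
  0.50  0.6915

T = 2;  σ√T = 0.3111
d₁ = [ln(445/425) + (0.06 − 0.046 + 0.22²/2)·2] / 0.3111 = [0.0460 + 0.0764] / 0.3111 = 0.3934 → 0.39
N(d₁) = N(0.39) = 0.6517
Δ_call = exp(−qT)·N(d₁) = 0.9121·0.6517 = 0.5944

0.5944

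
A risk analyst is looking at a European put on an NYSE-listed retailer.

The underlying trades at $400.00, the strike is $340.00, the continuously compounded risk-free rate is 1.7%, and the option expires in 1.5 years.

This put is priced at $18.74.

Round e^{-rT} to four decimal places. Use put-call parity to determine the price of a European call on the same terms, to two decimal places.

$87.31

exp(−rT) = exp(−0.017·1.5) = 0.9748
Put-call parity: C − P = S − K·e^(−rT) = 400 − 340·0.9748 = 400 − 331.4320 = 68.5680
C = P + (C − P) = 18.74 + (68.5680) = 87.3080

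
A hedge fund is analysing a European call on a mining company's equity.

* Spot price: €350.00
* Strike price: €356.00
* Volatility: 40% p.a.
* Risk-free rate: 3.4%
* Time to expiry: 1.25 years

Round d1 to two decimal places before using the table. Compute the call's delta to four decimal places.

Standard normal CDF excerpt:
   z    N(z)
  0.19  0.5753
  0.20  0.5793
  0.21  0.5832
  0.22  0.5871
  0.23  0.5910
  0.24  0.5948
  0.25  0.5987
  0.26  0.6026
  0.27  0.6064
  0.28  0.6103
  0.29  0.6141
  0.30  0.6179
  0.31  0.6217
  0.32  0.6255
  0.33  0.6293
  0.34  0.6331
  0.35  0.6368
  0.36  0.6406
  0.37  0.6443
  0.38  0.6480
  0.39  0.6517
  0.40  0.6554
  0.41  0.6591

0.6103

σ√T = 0.4·√1.25 = 0.4472
ln(S/K) + (r + σ²/2)T = ln(350/356) + (0.034 + 0.4²/2)·1.25 = -0.0170 + 0.1425 = 0.1255
d₁ = 0.1255 / 0.4472 = 0.2806 ≈ 0.28
N(d₁) = N(0.28) = 0.6103
Δ_call = N(d₁) = 0.6103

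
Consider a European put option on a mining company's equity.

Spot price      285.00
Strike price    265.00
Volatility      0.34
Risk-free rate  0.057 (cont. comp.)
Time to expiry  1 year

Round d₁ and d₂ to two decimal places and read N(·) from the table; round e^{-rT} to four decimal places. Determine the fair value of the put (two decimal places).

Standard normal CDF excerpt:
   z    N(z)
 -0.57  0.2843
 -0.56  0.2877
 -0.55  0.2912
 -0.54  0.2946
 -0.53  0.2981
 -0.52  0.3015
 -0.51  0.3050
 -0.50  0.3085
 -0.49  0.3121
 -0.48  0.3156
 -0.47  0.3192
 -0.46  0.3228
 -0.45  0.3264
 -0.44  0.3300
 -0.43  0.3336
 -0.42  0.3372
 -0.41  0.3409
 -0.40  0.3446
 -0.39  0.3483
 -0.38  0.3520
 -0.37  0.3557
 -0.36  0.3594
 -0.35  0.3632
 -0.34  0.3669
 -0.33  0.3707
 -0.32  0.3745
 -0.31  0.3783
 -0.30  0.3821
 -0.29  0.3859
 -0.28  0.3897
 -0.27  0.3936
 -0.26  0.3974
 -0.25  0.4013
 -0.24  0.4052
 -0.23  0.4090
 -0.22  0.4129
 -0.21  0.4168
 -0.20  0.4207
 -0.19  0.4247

21.34

σ√T = 0.34·√1 = 0.3400
ln(S/K) + (r + σ²/2)T = ln(285/265) + (0.057 + 0.34²/2)·1 = 0.0728 + 0.1148 = 0.1876
d₁ = 0.1876 / 0.3400 = 0.5516 ⇒ 0.55
d₂ = d₁ − σ√T = 0.5516 − 0.3400 = 0.2116 ⇒ 0.21
e^(−rT) = e^(−0.057·1) = 0.9446
P = 265·0.9446·N(-0.21) − 285·N(-0.55) = 265·0.9446·0.4168 − 285·0.2912 = 104.3330 − 82.9920 = 21.3410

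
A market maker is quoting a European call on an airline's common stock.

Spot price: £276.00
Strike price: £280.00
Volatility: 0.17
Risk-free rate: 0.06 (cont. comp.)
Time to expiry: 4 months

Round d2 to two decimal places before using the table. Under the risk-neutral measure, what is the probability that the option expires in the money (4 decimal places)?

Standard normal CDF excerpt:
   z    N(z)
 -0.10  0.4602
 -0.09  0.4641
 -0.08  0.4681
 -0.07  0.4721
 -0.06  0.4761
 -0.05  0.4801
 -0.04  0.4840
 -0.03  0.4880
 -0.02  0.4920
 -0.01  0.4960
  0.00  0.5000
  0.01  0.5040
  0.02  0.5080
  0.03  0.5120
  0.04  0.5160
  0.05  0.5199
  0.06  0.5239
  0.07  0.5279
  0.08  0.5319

σ√T = 0.17·√0.3333 = 0.0981
d₁ = [ln(276/280) + (0.06 + ½·0.17²)·0.3333] / (σ√T) = (-0.0144 + 0.0248) / 0.0981 = 0.1062 ⇒ 0.11
d₂ = 0.1062 − 0.0981 = 0.0081 ⇒ 0.01
Risk-neutral Pr[S_T > K] = N(d₂) = N(0.01) = 0.5040

0.5040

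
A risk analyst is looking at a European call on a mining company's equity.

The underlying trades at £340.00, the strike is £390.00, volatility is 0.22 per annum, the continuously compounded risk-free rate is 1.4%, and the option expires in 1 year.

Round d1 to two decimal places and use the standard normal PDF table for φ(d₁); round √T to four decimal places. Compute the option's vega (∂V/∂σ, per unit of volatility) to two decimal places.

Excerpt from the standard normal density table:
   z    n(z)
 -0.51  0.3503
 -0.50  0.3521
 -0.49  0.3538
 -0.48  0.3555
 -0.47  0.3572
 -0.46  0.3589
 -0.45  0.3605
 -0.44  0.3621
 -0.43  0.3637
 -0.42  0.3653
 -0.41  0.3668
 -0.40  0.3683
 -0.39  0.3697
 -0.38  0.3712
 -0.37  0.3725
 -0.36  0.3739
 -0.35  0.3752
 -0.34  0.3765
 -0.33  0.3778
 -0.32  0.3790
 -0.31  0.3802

122.57

σ√T = 0.22 × 1.0000 = 0.2200
d₁ = [ln(340/390) + (0.014 + 0.22²/2)·1] / 0.2200 = [-0.1372 + 0.0382] / 0.2200 = -0.4500 ⇒ -0.45
√T = √1 = 1.0000
φ(d₁) = φ(-0.45) = 0.3605
vega = S·φ(d₁)·√T = 340·0.3605·1.0000 = 122.5700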